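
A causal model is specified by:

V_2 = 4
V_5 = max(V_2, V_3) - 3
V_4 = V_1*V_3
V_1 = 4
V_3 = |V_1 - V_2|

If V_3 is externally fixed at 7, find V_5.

4

do(V_3=7) replaces the equation V_3 = |V_1 - V_2| with the constant V_3 = 7.
V_5 = max(V_2, V_3) - 3  [with V_2=4, V_3=7]  = 4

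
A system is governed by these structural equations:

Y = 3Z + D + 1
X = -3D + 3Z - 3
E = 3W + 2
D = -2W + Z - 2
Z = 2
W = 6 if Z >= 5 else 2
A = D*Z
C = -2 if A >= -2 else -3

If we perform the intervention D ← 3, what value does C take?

-2

The intervention breaks the incoming arrows to D: D = -2W + Z - 2 no longer applies, and D = 3.
A = D*Z  [with D=3, Z=2]  = 6
C = -2 if A >= -2 else -3  [with A=6]  = -2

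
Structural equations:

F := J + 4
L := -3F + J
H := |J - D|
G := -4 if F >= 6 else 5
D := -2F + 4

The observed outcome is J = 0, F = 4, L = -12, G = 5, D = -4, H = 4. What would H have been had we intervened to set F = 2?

Under do(F=2), the mechanism F := J + 4 is discarded; F is fixed at 2.
D = -2F + 4  [with F=2]  = 0
H = |J - D|  [with J=0, D=0]  = 0

0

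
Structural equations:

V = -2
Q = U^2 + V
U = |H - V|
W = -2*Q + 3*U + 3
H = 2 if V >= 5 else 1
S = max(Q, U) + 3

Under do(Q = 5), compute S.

Intervening sets Q = 5 and removes its equation (Q = U^2 + V).
H = 2 if V >= 5 else 1  [with V=-2]  = 1
U = |H - V|  [with H=1, V=-2]  = 3
S = max(Q, U) + 3  [with Q=5, U=3]  = 8

8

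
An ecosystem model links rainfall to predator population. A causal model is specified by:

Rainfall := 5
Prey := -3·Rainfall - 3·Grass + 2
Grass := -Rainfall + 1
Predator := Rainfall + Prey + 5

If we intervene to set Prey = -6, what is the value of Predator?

4

The intervention breaks the incoming arrows to Prey: Prey := -3·Rainfall - 3·Grass + 2 no longer applies, and Prey = -6.
Predator = Rainfall + Prey + 5  [with Rainfall=5, Prey=-6]  = 4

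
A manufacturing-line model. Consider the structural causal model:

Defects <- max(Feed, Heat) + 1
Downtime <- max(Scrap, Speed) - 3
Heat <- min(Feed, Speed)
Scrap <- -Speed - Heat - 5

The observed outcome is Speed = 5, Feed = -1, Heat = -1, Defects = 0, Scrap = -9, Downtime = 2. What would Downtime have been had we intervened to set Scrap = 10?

The intervention breaks the incoming arrows to Scrap: Scrap <- -Speed - Heat - 5 no longer applies, and Scrap = 10.
Downtime = max(Scrap, Speed) - 3  [with Scrap=10, Speed=5]  = 7

7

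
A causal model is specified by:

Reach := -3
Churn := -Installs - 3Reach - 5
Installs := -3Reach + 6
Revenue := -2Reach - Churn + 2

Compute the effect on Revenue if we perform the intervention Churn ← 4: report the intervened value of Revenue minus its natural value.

-15

The intervention breaks the incoming arrows to Churn: Churn := -Installs - 3Reach - 5 no longer applies, and Churn = 4.
Revenue = -2Reach - Churn + 2  [with Reach=-3, Churn=4]  = 4
Without intervention: Installs = -3Reach + 6  [with Reach=-3]  = 15; Churn = -Installs - 3Reach - 5  [with Installs=15, Reach=-3]  = -11; Revenue = -2Reach - Churn + 2  [with Reach=-3, Churn=-11]  = 19.
Change = 4 − 19 = -15.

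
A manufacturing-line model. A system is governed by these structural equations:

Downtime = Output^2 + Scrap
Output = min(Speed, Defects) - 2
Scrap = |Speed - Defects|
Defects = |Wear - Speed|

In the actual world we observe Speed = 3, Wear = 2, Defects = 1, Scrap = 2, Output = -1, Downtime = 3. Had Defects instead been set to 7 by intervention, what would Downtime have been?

5

The intervention breaks the incoming arrows to Defects: Defects = |Wear - Speed| no longer applies, and Defects = 7.
Scrap = |Speed - Defects|  [with Speed=3, Defects=7]  = 4
Output = min(Speed, Defects) - 2  [with Speed=3, Defects=7]  = 1
Downtime = Output^2 + Scrap  [with Output=1, Scrap=4]  = 5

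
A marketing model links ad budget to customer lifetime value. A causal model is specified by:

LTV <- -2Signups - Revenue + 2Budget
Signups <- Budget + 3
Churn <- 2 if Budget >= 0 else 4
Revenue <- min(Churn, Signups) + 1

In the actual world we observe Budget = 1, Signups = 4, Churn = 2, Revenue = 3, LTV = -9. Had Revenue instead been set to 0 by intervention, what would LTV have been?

Intervening sets Revenue = 0 and removes its equation (Revenue <- min(Churn, Signups) + 1).
Signups = Budget + 3  [with Budget=1]  = 4
LTV = -2Signups - Revenue + 2Budget  [with Signups=4, Revenue=0, Budget=1]  = -6

-6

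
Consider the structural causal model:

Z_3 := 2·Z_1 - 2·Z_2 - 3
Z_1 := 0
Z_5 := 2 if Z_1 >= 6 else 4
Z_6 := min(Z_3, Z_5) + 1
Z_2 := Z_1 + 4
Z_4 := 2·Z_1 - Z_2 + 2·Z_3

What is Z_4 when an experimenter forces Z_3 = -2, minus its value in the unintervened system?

18

The intervention breaks the incoming arrows to Z_3: Z_3 := 2·Z_1 - 2·Z_2 - 3 no longer applies, and Z_3 = -2.
Z_2 = Z_1 + 4  [with Z_1=0]  = 4
Z_4 = 2·Z_1 - Z_2 + 2·Z_3  [with Z_1=0, Z_2=4, Z_3=-2]  = -8
Without intervention: Z_2 = Z_1 + 4  [with Z_1=0]  = 4; Z_3 = 2·Z_1 - 2·Z_2 - 3  [with Z_1=0, Z_2=4]  = -11; Z_4 = 2·Z_1 - Z_2 + 2·Z_3  [with Z_1=0, Z_2=4, Z_3=-11]  = -26.
Change = -8 − (-26) = 18.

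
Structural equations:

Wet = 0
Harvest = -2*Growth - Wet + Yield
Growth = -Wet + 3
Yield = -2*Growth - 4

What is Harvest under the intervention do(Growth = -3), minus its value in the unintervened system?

Under do(Growth=-3), the mechanism Growth = -Wet + 3 is discarded; Growth is fixed at -3.
Yield = -2*Growth - 4  [with Growth=-3]  = 2
Harvest = -2*Growth - Wet + Yield  [with Growth=-3, Wet=0, Yield=2]  = 8
Without intervention: Growth = -Wet + 3  [with Wet=0]  = 3; Yield = -2*Growth - 4  [with Growth=3]  = -10; Harvest = -2*Growth - Wet + Yield  [with Growth=3, Wet=0, Yield=-10]  = -16.
Change = 8 − (-16) = 24.

24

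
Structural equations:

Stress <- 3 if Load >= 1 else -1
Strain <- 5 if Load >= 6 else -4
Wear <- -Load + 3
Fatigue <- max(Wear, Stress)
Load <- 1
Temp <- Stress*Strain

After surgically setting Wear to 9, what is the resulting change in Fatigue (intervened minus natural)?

6

The intervention breaks the incoming arrows to Wear: Wear <- -Load + 3 no longer applies, and Wear = 9.
Stress = 3 if Load >= 1 else -1  [with Load=1]  = 3
Fatigue = max(Wear, Stress)  [with Wear=9, Stress=3]  = 9
Without intervention: Stress = 3 if Load >= 1 else -1  [with Load=1]  = 3; Wear = -Load + 3  [with Load=1]  = 2; Fatigue = max(Wear, Stress)  [with Wear=2, Stress=3]  = 3.
Change = 9 − 3 = 6.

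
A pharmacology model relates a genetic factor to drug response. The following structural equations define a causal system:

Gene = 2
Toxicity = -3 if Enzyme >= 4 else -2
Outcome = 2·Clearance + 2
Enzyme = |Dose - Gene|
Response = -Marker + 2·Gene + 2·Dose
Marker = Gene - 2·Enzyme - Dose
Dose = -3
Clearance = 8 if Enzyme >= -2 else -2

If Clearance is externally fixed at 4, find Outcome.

10

do(Clearance=4) replaces the equation Clearance = 8 if Enzyme >= -2 else -2 with the constant Clearance = 4.
Outcome = 2·Clearance + 2  [with Clearance=4]  = 10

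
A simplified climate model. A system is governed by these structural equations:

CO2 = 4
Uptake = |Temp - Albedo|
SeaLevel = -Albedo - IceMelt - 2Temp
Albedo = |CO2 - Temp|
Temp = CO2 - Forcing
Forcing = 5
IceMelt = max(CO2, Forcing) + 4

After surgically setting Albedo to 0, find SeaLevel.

The intervention breaks the incoming arrows to Albedo: Albedo = |CO2 - Temp| no longer applies, and Albedo = 0.
Temp = CO2 - Forcing  [with CO2=4, Forcing=5]  = -1
IceMelt = max(CO2, Forcing) + 4  [with CO2=4, Forcing=5]  = 9
SeaLevel = -Albedo - IceMelt - 2Temp  [with Albedo=0, IceMelt=9, Temp=-1]  = -7

-7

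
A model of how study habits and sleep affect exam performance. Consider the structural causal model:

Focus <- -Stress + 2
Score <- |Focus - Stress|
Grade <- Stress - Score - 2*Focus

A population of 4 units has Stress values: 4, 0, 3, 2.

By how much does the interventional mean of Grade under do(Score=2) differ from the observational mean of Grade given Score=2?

3.75

do(Score=2) breaks Score's dependence on Stress. With Score=2 fixed, Grade across the units is 6, -6, 3, 0, mean 0.75.
Conditioning on Score=2 selects the 2 unit(s) with Stress ∈ {0, 2}. Their Grade values: -6, 0. Mean = -3.
Difference = 0.75 − (-3) = 3.75.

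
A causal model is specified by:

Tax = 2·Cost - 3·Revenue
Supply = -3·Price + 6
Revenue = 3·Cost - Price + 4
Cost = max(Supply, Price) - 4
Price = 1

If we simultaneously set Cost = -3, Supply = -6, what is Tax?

12

Setting Cost = -3, Supply = -6 by intervention discards those variables' equations.
Revenue = 3·Cost - Price + 4  [with Cost=-3, Price=1]  = -6
Tax = 2·Cost - 3·Revenue  [with Cost=-3, Revenue=-6]  = 12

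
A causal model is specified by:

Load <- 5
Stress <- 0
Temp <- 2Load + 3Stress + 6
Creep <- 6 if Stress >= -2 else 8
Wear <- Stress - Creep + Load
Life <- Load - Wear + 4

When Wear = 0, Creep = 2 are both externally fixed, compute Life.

Setting Wear = 0, Creep = 2 by intervention discards those variables' equations.
Life = Load - Wear + 4  [with Load=5, Wear=0]  = 9

9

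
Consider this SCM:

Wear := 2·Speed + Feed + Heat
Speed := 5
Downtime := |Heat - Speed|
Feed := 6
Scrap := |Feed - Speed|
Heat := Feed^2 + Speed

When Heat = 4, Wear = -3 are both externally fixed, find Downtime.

Setting Heat = 4, Wear = -3 by intervention discards those variables' equations.
Downtime = |Heat - Speed|  [with Heat=4, Speed=5]  = 1

1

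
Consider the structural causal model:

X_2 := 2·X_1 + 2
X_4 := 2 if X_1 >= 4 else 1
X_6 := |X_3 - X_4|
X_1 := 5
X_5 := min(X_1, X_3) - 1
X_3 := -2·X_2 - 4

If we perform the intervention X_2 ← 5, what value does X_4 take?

Under do(X_2=5), the mechanism X_2 := 2·X_1 + 2 is discarded; X_2 is fixed at 5.
Since X_4 is not a descendant of the intervened variable, it is unaffected.
X_4 = 2 if X_1 >= 4 else 1  [with X_1=5]  = 2

2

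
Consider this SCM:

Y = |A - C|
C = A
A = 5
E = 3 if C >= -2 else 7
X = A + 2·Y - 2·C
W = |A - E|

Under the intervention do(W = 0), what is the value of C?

do(W=0) replaces the equation W = |A - E| with the constant W = 0.
C is not downstream of the intervention, so its value is determined by the original equations.
C = A  [with A=5]  = 5

5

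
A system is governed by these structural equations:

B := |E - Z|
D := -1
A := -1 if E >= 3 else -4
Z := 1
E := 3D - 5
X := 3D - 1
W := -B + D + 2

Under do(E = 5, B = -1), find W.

2

Setting E = 5, B = -1 by intervention discards those variables' equations.
W = -B + D + 2  [with B=-1, D=-1]  = 2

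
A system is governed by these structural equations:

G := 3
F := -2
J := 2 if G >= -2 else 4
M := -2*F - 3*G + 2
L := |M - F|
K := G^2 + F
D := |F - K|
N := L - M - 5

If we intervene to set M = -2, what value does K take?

7

Under do(M=-2), the mechanism M := -2*F - 3*G + 2 is discarded; M is fixed at -2.
Since K is not a descendant of the intervened variable, it is unaffected.
K = G^2 + F  [with G=3, F=-2]  = 7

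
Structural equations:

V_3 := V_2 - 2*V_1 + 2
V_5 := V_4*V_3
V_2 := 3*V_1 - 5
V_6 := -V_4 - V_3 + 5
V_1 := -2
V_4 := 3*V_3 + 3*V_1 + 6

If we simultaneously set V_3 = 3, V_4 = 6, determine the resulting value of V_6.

Setting V_3 = 3, V_4 = 6 by intervention discards those variables' equations.
V_6 = -V_4 - V_3 + 5  [with V_4=6, V_3=3]  = -4

-4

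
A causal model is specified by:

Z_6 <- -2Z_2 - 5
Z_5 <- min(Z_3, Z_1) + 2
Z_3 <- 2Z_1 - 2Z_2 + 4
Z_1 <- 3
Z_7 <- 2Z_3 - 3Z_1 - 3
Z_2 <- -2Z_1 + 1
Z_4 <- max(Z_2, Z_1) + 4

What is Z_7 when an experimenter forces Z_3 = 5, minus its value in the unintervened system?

The intervention breaks the incoming arrows to Z_3: Z_3 <- 2Z_1 - 2Z_2 + 4 no longer applies, and Z_3 = 5.
Z_7 = 2Z_3 - 3Z_1 - 3  [with Z_3=5, Z_1=3]  = -2
Without intervention: Z_2 = -2Z_1 + 1  [with Z_1=3]  = -5; Z_3 = 2Z_1 - 2Z_2 + 4  [with Z_1=3, Z_2=-5]  = 20; Z_7 = 2Z_3 - 3Z_1 - 3  [with Z_3=20, Z_1=3]  = 28.
Change = -2 − 28 = -30.

-30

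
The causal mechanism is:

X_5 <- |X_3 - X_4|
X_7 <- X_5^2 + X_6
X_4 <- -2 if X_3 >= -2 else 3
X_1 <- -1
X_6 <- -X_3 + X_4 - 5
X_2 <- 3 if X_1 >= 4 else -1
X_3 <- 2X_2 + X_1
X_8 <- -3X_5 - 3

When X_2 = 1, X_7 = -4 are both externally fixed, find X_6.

Under do(X_2 = 1, X_7 = -4), each intervened variable's structural equation is replaced by its fixed value.
X_3 = 2X_2 + X_1  [with X_2=1, X_1=-1]  = 1
X_4 = -2 if X_3 >= -2 else 3  [with X_3=1]  = -2
X_6 = -X_3 + X_4 - 5  [with X_3=1, X_4=-2]  = -8

-8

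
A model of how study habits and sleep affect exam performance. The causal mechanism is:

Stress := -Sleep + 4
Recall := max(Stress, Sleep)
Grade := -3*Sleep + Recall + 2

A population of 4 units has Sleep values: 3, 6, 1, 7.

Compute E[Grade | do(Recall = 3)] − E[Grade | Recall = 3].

The intervention sets Recall=3 in all 4 units regardless of Sleep. Recomputing Grade per unit gives -4, -13, 2, -16; average -7.75.
E[Grade|Recall=3] averages over only the 2 units with Recall=3 (Sleep = 3, 1): Grade = -4, 2, mean -1.
Difference = -7.75 − (-1) = -6.75.

-6.75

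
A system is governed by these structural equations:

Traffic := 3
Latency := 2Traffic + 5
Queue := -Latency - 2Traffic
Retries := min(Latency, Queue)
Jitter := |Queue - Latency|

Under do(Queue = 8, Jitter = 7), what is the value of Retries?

The joint intervention fixes Queue = 8, Jitter = 7, removing each variable's own equation.
Latency = 2Traffic + 5  [with Traffic=3]  = 11
Retries = min(Latency, Queue)  [with Latency=11, Queue=8]  = 8

8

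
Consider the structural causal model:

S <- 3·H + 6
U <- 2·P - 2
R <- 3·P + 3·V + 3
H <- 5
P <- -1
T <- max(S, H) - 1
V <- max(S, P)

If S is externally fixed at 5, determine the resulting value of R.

The intervention breaks the incoming arrows to S: S <- 3·H + 6 no longer applies, and S = 5.
V = max(S, P)  [with S=5, P=-1]  = 5
R = 3·P + 3·V + 3  [with P=-1, V=5]  = 15

15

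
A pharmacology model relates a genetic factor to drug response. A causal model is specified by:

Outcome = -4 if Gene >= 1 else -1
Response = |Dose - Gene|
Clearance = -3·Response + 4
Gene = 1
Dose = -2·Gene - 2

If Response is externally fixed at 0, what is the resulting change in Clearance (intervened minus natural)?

15

The intervention breaks the incoming arrows to Response: Response = |Dose - Gene| no longer applies, and Response = 0.
Clearance = -3·Response + 4  [with Response=0]  = 4
Without intervention: Dose = -2·Gene - 2  [with Gene=1]  = -4; Response = |Dose - Gene|  [with Dose=-4, Gene=1]  = 5; Clearance = -3·Response + 4  [with Response=5]  = -11.
Change = 4 − (-11) = 15.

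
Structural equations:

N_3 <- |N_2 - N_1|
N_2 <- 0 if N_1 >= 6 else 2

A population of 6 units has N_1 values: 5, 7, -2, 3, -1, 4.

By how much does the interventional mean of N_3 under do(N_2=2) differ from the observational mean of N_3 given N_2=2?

Every unit gets N_2=2 under the intervention. N_3 values become 3, 5, 4, 1, 3, 2; E[N_3|do(N_2=2)] = 3.
E[N_3|N_2=2] averages over only the 5 units with N_2=2 (N_1 = 5, -2, 3, -1, 4): N_3 = 3, 4, 1, 3, 2, mean 2.6.
Difference = 3 − 2.6 = 0.4.

0.4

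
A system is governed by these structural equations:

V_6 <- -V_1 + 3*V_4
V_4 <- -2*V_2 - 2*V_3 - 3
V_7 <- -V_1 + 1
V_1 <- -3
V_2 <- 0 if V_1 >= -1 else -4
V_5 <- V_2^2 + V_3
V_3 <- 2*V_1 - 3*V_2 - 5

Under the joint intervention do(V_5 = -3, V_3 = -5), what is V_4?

15

Under do(V_5 = -3, V_3 = -5), each intervened variable's structural equation is replaced by its fixed value.
V_2 = 0 if V_1 >= -1 else -4  [with V_1=-3]  = -4
V_4 = -2*V_2 - 2*V_3 - 3  [with V_2=-4, V_3=-5]  = 15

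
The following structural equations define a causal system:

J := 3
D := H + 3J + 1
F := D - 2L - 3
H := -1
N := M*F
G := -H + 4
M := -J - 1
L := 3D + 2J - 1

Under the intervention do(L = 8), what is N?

The intervention breaks the incoming arrows to L: L := 3D + 2J - 1 no longer applies, and L = 8.
D = H + 3J + 1  [with H=-1, J=3]  = 9
F = D - 2L - 3  [with D=9, L=8]  = -10
M = -J - 1  [with J=3]  = -4
N = M*F  [with M=-4, F=-10]  = 40

40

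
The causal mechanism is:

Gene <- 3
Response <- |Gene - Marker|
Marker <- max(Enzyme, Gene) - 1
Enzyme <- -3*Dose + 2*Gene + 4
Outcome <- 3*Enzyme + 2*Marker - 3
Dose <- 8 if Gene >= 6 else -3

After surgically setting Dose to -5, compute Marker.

Under do(Dose=-5), the mechanism Dose <- 8 if Gene >= 6 else -3 is discarded; Dose is fixed at -5.
Enzyme = -3*Dose + 2*Gene + 4  [with Dose=-5, Gene=3]  = 25
Marker = max(Enzyme, Gene) - 1  [with Enzyme=25, Gene=3]  = 24

24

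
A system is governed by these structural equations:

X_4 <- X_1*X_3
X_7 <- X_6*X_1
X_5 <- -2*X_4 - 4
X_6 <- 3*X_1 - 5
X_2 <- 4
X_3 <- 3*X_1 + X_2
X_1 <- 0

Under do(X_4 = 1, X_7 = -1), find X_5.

Setting X_4 = 1, X_7 = -1 by intervention discards those variables' equations.
X_5 = -2*X_4 - 4  [with X_4=1]  = -6

-6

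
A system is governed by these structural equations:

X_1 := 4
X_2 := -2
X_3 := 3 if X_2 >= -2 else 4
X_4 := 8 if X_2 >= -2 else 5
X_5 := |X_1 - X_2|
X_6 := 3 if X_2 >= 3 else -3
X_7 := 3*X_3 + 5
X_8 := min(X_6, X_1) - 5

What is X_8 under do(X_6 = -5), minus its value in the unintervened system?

Intervening sets X_6 = -5 and removes its equation (X_6 := 3 if X_2 >= 3 else -3).
X_8 = min(X_6, X_1) - 5  [with X_6=-5, X_1=4]  = -10
Without intervention: X_6 = 3 if X_2 >= 3 else -3  [with X_2=-2]  = -3; X_8 = min(X_6, X_1) - 5  [with X_6=-3, X_1=4]  = -8.
Change = -10 − (-8) = -2.

-2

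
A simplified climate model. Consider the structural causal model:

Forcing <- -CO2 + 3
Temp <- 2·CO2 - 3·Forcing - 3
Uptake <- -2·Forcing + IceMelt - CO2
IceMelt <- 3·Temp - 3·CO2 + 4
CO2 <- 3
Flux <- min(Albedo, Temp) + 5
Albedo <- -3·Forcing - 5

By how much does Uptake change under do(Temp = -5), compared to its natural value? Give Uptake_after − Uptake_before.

-24

The intervention breaks the incoming arrows to Temp: Temp <- 2·CO2 - 3·Forcing - 3 no longer applies, and Temp = -5.
Forcing = -CO2 + 3  [with CO2=3]  = 0
IceMelt = 3·Temp - 3·CO2 + 4  [with Temp=-5, CO2=3]  = -20
Uptake = -2·Forcing + IceMelt - CO2  [with Forcing=0, IceMelt=-20, CO2=3]  = -23
Without intervention: Forcing = -CO2 + 3  [with CO2=3]  = 0; Temp = 2·CO2 - 3·Forcing - 3  [with CO2=3, Forcing=0]  = 3; IceMelt = 3·Temp - 3·CO2 + 4  [with Temp=3, CO2=3]  = 4; Uptake = -2·Forcing + IceMelt - CO2  [with Forcing=0, IceMelt=4, CO2=3]  = 1.
Change = -23 − 1 = -24.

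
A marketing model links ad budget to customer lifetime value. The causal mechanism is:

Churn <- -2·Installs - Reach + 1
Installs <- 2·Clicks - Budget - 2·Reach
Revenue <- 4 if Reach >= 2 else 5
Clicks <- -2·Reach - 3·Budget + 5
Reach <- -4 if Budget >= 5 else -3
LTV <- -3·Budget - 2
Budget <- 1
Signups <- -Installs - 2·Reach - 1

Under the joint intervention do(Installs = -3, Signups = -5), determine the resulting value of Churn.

The joint intervention fixes Installs = -3, Signups = -5, removing each variable's own equation.
Reach = -4 if Budget >= 5 else -3  [with Budget=1]  = -3
Churn = -2·Installs - Reach + 1  [with Installs=-3, Reach=-3]  = 10

10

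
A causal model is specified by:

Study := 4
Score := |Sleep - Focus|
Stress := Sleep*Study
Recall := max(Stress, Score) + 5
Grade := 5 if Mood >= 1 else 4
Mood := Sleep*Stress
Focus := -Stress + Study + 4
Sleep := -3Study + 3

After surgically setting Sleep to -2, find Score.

do(Sleep=-2) replaces the equation Sleep := -3Study + 3 with the constant Sleep = -2.
Stress = Sleep*Study  [with Sleep=-2, Study=4]  = -8
Focus = -Stress + Study + 4  [with Stress=-8, Study=4]  = 16
Score = |Sleep - Focus|  [with Sleep=-2, Focus=16]  = 18

18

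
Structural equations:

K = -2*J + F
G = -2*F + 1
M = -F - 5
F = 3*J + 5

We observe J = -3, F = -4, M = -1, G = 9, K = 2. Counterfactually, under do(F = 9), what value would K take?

15

do(F=9) replaces the equation F = 3*J + 5 with the constant F = 9.
K = -2*J + F  [with J=-3, F=9]  = 15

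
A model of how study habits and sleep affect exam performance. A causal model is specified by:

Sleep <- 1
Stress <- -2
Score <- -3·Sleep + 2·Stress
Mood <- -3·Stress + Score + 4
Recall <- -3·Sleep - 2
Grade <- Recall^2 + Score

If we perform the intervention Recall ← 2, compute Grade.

The intervention breaks the incoming arrows to Recall: Recall <- -3·Sleep - 2 no longer applies, and Recall = 2.
Score = -3·Sleep + 2·Stress  [with Sleep=1, Stress=-2]  = -7
Grade = Recall^2 + Score  [with Recall=2, Score=-7]  = -3

-3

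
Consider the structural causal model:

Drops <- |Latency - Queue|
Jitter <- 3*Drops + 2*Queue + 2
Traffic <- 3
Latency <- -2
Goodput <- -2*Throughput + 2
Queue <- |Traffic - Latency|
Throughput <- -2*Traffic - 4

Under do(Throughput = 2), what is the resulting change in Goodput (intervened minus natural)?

Intervening sets Throughput = 2 and removes its equation (Throughput <- -2*Traffic - 4).
Goodput = -2*Throughput + 2  [with Throughput=2]  = -2
Without intervention: Throughput = -2*Traffic - 4  [with Traffic=3]  = -10; Goodput = -2*Throughput + 2  [with Throughput=-10]  = 22.
Change = -2 − 22 = -24.

-24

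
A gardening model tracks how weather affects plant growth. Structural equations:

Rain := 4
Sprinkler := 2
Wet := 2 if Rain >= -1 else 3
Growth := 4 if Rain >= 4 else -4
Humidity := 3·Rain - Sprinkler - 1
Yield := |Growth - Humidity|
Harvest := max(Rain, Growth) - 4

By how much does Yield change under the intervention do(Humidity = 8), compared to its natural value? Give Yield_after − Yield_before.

The intervention breaks the incoming arrows to Humidity: Humidity := 3·Rain - Sprinkler - 1 no longer applies, and Humidity = 8.
Growth = 4 if Rain >= 4 else -4  [with Rain=4]  = 4
Yield = |Growth - Humidity|  [with Growth=4, Humidity=8]  = 4
Without intervention: Growth = 4 if Rain >= 4 else -4  [with Rain=4]  = 4; Humidity = 3·Rain - Sprinkler - 1  [with Rain=4, Sprinkler=2]  = 9; Yield = |Growth - Humidity|  [with Growth=4, Humidity=9]  = 5.
Change = 4 − 5 = -1.

-1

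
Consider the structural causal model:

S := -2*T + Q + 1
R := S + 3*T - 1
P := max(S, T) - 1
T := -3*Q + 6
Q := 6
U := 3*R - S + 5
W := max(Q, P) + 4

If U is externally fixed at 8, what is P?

30

Under do(U=8), the mechanism U := 3*R - S + 5 is discarded; U is fixed at 8.
Since P is not a descendant of the intervened variable, it is unaffected.
T = -3*Q + 6  [with Q=6]  = -12
S = -2*T + Q + 1  [with T=-12, Q=6]  = 31
P = max(S, T) - 1  [with S=31, T=-12]  = 30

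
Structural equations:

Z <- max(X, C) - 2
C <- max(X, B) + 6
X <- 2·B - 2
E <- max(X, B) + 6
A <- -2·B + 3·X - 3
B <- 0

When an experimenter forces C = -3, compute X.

-2

Under do(C=-3), the mechanism C <- max(X, B) + 6 is discarded; C is fixed at -3.
Since X is not a descendant of the intervened variable, it is unaffected.
X = 2·B - 2  [with B=0]  = -2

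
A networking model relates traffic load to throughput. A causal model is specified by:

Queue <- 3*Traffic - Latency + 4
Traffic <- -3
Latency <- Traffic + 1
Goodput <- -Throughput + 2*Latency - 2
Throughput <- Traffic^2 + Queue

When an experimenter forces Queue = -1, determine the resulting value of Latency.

Under do(Queue=-1), the mechanism Queue <- 3*Traffic - Latency + 4 is discarded; Queue is fixed at -1.
Since Latency is not a descendant of the intervened variable, it is unaffected.
Latency = Traffic + 1  [with Traffic=-3]  = -2

-2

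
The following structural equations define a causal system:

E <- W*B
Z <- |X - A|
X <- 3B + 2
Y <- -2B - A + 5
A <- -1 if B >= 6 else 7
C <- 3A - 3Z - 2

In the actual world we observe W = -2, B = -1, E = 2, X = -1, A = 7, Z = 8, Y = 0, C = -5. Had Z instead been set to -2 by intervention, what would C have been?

25

Intervening sets Z = -2 and removes its equation (Z <- |X - A|).
A = -1 if B >= 6 else 7  [with B=-1]  = 7
C = 3A - 3Z - 2  [with A=7, Z=-2]  = 25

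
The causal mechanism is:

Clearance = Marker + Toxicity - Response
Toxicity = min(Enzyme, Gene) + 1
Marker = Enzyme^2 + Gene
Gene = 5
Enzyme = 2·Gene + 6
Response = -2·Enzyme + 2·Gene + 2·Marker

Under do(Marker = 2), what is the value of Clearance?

26

The intervention breaks the incoming arrows to Marker: Marker = Enzyme^2 + Gene no longer applies, and Marker = 2.
Enzyme = 2·Gene + 6  [with Gene=5]  = 16
Response = -2·Enzyme + 2·Gene + 2·Marker  [with Enzyme=16, Gene=5, Marker=2]  = -18
Toxicity = min(Enzyme, Gene) + 1  [with Enzyme=16, Gene=5]  = 6
Clearance = Marker + Toxicity - Response  [with Marker=2, Toxicity=6, Response=-18]  = 26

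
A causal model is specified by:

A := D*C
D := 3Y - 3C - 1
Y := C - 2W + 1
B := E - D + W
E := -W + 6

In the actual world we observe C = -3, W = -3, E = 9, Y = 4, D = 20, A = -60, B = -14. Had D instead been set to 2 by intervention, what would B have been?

4

Under do(D=2), the mechanism D := 3Y - 3C - 1 is discarded; D is fixed at 2.
E = -W + 6  [with W=-3]  = 9
B = E - D + W  [with E=9, D=2, W=-3]  = 4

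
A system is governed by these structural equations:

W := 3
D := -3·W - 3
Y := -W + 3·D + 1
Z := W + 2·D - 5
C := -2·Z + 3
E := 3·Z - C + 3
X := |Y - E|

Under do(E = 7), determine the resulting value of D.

do(E=7) replaces the equation E := 3·Z - C + 3 with the constant E = 7.
D is not downstream of the intervention, so its value is determined by the original equations.
D = -3·W - 3  [with W=3]  = -12

-12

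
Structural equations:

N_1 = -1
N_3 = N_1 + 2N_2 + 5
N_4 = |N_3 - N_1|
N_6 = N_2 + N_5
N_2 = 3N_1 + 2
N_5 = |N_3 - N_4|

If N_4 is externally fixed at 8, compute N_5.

6

Intervening sets N_4 = 8 and removes its equation (N_4 = |N_3 - N_1|).
N_2 = 3N_1 + 2  [with N_1=-1]  = -1
N_3 = N_1 + 2N_2 + 5  [with N_1=-1, N_2=-1]  = 2
N_5 = |N_3 - N_4|  [with N_3=2, N_4=8]  = 6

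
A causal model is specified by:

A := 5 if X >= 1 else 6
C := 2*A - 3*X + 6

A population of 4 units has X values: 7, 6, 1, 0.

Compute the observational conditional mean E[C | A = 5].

Observing A=5 restricts to units where A's equation naturally yields 5: X ∈ {7, 6, 1}. In that subpopulation C = -5, -2, 13, mean 2.

2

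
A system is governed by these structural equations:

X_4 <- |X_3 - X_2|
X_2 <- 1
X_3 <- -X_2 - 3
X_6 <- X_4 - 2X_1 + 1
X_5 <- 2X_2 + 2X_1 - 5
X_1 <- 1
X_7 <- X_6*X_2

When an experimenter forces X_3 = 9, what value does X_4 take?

8

The intervention breaks the incoming arrows to X_3: X_3 <- -X_2 - 3 no longer applies, and X_3 = 9.
X_4 = |X_3 - X_2|  [with X_3=9, X_2=1]  = 8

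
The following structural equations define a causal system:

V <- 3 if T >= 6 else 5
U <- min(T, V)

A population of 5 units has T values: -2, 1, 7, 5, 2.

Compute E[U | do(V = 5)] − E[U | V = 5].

0.7

Under do(V=5), V's equation is replaced by V=5 for every unit. Per-unit U: -2, 1, 5, 5, 2. Mean = 2.2.
Conditioning on V=5 selects the 4 unit(s) with T ∈ {-2, 1, 5, 2}. Their U values: -2, 1, 5, 2. Mean = 1.5.
Difference = 2.2 − 1.5 = 0.7.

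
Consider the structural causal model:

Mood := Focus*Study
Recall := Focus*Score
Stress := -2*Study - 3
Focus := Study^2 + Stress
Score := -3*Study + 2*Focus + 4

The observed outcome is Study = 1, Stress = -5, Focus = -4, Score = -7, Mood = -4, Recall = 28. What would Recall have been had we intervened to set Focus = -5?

The intervention breaks the incoming arrows to Focus: Focus := Study^2 + Stress no longer applies, and Focus = -5.
Score = -3*Study + 2*Focus + 4  [with Study=1, Focus=-5]  = -9
Recall = Focus*Score  [with Focus=-5, Score=-9]  = 45

45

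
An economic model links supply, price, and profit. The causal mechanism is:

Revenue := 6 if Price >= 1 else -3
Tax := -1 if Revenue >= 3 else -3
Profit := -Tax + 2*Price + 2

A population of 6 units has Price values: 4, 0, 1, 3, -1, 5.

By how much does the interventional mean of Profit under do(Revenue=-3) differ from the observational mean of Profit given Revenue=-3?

The intervention sets Revenue=-3 in all 6 units regardless of Price. Recomputing Profit per unit gives 13, 5, 7, 11, 3, 15; average 9.
Conditioning on Revenue=-3 selects the 2 unit(s) with Price ∈ {0, -1}. Their Profit values: 5, 3. Mean = 4.
Difference = 9 − 4 = 5.

5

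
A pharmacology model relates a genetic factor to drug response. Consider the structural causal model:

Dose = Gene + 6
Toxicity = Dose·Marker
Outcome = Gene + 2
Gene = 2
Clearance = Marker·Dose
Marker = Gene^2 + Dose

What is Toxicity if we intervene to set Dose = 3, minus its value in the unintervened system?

-75

Under do(Dose=3), the mechanism Dose = Gene + 6 is discarded; Dose is fixed at 3.
Marker = Gene^2 + Dose  [with Gene=2, Dose=3]  = 7
Toxicity = Dose·Marker  [with Dose=3, Marker=7]  = 21
Without intervention: Dose = Gene + 6  [with Gene=2]  = 8; Marker = Gene^2 + Dose  [with Gene=2, Dose=8]  = 12; Toxicity = Dose·Marker  [with Dose=8, Marker=12]  = 96.
Change = 21 − 96 = -75.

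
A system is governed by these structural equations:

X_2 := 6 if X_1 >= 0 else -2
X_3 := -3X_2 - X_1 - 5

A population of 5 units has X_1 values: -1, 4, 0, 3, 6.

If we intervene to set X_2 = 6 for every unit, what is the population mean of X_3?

-25.4

The intervention sets X_2=6 in all 5 units regardless of X_1. Recomputing X_3 per unit gives -22, -27, -23, -26, -29; average -25.4.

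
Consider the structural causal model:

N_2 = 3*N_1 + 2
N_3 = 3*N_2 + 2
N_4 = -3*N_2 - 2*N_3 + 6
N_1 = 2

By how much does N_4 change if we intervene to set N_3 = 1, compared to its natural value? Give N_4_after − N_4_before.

The intervention breaks the incoming arrows to N_3: N_3 = 3*N_2 + 2 no longer applies, and N_3 = 1.
N_2 = 3*N_1 + 2  [with N_1=2]  = 8
N_4 = -3*N_2 - 2*N_3 + 6  [with N_2=8, N_3=1]  = -20
Without intervention: N_2 = 3*N_1 + 2  [with N_1=2]  = 8; N_3 = 3*N_2 + 2  [with N_2=8]  = 26; N_4 = -3*N_2 - 2*N_3 + 6  [with N_2=8, N_3=26]  = -70.
Change = -20 − (-70) = 50.

50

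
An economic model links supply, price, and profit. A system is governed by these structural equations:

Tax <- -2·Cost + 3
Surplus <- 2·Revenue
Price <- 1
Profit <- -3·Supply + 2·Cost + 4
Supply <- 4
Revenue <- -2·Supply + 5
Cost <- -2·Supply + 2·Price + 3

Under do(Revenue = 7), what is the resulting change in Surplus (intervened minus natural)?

The intervention breaks the incoming arrows to Revenue: Revenue <- -2·Supply + 5 no longer applies, and Revenue = 7.
Surplus = 2·Revenue  [with Revenue=7]  = 14
Without intervention: Revenue = -2·Supply + 5  [with Supply=4]  = -3; Surplus = 2·Revenue  [with Revenue=-3]  = -6.
Change = 14 − (-6) = 20.

20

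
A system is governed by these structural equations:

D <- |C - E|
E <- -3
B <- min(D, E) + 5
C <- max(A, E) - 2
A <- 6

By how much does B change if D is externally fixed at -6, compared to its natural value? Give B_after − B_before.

Intervening sets D = -6 and removes its equation (D <- |C - E|).
B = min(D, E) + 5  [with D=-6, E=-3]  = -1
Without intervention: C = max(A, E) - 2  [with A=6, E=-3]  = 4; D = |C - E|  [with C=4, E=-3]  = 7; B = min(D, E) + 5  [with D=7, E=-3]  = 2.
Change = -1 − 2 = -3.

-3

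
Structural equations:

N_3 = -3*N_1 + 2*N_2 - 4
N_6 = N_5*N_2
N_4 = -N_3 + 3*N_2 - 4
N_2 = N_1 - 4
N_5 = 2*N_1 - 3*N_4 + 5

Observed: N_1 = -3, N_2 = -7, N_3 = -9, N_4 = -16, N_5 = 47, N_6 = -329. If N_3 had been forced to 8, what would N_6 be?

The intervention breaks the incoming arrows to N_3: N_3 = -3*N_1 + 2*N_2 - 4 no longer applies, and N_3 = 8.
N_2 = N_1 - 4  [with N_1=-3]  = -7
N_4 = -N_3 + 3*N_2 - 4  [with N_3=8, N_2=-7]  = -33
N_5 = 2*N_1 - 3*N_4 + 5  [with N_1=-3, N_4=-33]  = 98
N_6 = N_5*N_2  [with N_5=98, N_2=-7]  = -686

-686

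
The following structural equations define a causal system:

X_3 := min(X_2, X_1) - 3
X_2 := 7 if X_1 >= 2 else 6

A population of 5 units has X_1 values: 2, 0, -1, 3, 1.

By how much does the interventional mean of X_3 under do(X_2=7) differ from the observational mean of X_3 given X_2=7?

-1.5

The intervention sets X_2=7 in all 5 units regardless of X_1. Recomputing X_3 per unit gives -1, -3, -4, 0, -2; average -2.
E[X_3|X_2=7] averages over only the 2 units with X_2=7 (X_1 = 2, 3): X_3 = -1, 0, mean -0.5.
Difference = -2 − (-0.5) = -1.5.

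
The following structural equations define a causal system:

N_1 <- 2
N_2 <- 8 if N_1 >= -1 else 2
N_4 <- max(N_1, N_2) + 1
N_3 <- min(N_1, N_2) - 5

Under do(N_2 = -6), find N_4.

3

Under do(N_2=-6), the mechanism N_2 <- 8 if N_1 >= -1 else 2 is discarded; N_2 is fixed at -6.
N_4 = max(N_1, N_2) + 1  [with N_1=2, N_2=-6]  = 3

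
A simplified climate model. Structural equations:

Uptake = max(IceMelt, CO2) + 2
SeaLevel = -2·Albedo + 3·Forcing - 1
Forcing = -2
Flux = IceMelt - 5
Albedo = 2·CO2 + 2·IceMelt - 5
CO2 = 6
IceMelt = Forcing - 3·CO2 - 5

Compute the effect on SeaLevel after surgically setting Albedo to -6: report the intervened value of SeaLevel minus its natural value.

-74

Intervening sets Albedo = -6 and removes its equation (Albedo = 2·CO2 + 2·IceMelt - 5).
SeaLevel = -2·Albedo + 3·Forcing - 1  [with Albedo=-6, Forcing=-2]  = 5
Without intervention: IceMelt = Forcing - 3·CO2 - 5  [with Forcing=-2, CO2=6]  = -25; Albedo = 2·CO2 + 2·IceMelt - 5  [with CO2=6, IceMelt=-25]  = -43; SeaLevel = -2·Albedo + 3·Forcing - 1  [with Albedo=-43, Forcing=-2]  = 79.
Change = 5 − 79 = -74.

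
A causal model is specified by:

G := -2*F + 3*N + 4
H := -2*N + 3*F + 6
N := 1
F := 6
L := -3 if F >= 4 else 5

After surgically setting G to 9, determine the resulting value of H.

Under do(G=9), the mechanism G := -2*F + 3*N + 4 is discarded; G is fixed at 9.
Since H is not a descendant of the intervened variable, it is unaffected.
H = -2*N + 3*F + 6  [with N=1, F=6]  = 22

22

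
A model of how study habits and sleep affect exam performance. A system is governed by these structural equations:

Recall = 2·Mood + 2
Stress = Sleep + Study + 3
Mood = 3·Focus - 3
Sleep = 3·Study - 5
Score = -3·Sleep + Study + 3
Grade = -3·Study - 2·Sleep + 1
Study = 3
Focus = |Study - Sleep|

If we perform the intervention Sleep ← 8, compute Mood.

12

Under do(Sleep=8), the mechanism Sleep = 3·Study - 5 is discarded; Sleep is fixed at 8.
Focus = |Study - Sleep|  [with Study=3, Sleep=8]  = 5
Mood = 3·Focus - 3  [with Focus=5]  = 12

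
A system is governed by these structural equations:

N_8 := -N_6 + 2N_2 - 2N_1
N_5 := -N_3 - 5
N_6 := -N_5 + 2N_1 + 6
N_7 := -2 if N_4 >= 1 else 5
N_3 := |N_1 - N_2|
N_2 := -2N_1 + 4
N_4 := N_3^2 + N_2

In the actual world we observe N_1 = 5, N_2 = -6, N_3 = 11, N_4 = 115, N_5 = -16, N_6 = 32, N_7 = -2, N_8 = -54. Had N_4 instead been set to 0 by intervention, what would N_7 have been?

The intervention breaks the incoming arrows to N_4: N_4 := N_3^2 + N_2 no longer applies, and N_4 = 0.
N_7 = -2 if N_4 >= 1 else 5  [with N_4=0]  = 5

5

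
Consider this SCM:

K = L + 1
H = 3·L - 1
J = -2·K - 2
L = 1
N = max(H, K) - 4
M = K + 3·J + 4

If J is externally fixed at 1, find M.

Under do(J=1), the mechanism J = -2·K - 2 is discarded; J is fixed at 1.
K = L + 1  [with L=1]  = 2
M = K + 3·J + 4  [with K=2, J=1]  = 9

9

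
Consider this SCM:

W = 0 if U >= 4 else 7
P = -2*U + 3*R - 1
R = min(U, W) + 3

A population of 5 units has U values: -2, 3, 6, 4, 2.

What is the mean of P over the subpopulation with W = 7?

Conditioning on W=7 selects the 3 unit(s) with U ∈ {-2, 3, 2}. Their P values: 6, 11, 10. Mean = 9.

9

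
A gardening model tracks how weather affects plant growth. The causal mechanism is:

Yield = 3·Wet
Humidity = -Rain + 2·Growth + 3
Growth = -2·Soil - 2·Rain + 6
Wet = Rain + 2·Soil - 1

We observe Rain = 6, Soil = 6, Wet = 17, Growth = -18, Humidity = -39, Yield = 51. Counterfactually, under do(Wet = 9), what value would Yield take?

27

The intervention breaks the incoming arrows to Wet: Wet = Rain + 2·Soil - 1 no longer applies, and Wet = 9.
Yield = 3·Wet  [with Wet=9]  = 27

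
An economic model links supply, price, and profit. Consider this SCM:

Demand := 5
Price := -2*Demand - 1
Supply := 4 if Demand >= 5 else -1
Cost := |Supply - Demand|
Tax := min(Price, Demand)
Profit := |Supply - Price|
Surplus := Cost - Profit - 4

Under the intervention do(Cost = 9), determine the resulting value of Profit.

Under do(Cost=9), the mechanism Cost := |Supply - Demand| is discarded; Cost is fixed at 9.
Since Profit is not a descendant of the intervened variable, it is unaffected.
Price = -2*Demand - 1  [with Demand=5]  = -11
Supply = 4 if Demand >= 5 else -1  [with Demand=5]  = 4
Profit = |Supply - Price|  [with Supply=4, Price=-11]  = 15

15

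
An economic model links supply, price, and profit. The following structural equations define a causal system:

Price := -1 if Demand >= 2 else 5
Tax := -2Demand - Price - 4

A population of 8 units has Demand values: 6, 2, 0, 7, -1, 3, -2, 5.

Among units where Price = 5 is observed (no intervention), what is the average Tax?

E[Tax|Price=5] averages over only the 3 units with Price=5 (Demand = 0, -1, -2): Tax = -9, -7, -5, mean -7.

-7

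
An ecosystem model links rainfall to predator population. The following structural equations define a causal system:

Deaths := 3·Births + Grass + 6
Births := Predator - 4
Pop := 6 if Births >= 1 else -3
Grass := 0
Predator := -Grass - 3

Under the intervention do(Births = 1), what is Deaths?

The intervention breaks the incoming arrows to Births: Births := Predator - 4 no longer applies, and Births = 1.
Deaths = 3·Births + Grass + 6  [with Births=1, Grass=0]  = 9

9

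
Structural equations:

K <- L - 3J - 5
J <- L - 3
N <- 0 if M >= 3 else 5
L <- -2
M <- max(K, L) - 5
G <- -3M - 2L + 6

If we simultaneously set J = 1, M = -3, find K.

-10

The joint intervention fixes J = 1, M = -3, removing each variable's own equation.
K = L - 3J - 5  [with L=-2, J=1]  = -10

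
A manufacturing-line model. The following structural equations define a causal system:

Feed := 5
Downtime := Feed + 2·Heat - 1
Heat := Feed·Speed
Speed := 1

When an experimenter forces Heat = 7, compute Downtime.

The intervention breaks the incoming arrows to Heat: Heat := Feed·Speed no longer applies, and Heat = 7.
Downtime = Feed + 2·Heat - 1  [with Feed=5, Heat=7]  = 18

18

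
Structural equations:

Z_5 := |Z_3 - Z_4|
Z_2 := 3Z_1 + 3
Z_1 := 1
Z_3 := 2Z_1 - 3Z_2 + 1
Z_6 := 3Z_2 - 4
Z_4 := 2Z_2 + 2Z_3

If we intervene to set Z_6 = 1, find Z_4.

do(Z_6=1) replaces the equation Z_6 := 3Z_2 - 4 with the constant Z_6 = 1.
No directed path runs from Z_6 to Z_4, so Z_4 keeps its natural value.
Z_2 = 3Z_1 + 3  [with Z_1=1]  = 6
Z_3 = 2Z_1 - 3Z_2 + 1  [with Z_1=1, Z_2=6]  = -15
Z_4 = 2Z_2 + 2Z_3  [with Z_2=6, Z_3=-15]  = -18

-18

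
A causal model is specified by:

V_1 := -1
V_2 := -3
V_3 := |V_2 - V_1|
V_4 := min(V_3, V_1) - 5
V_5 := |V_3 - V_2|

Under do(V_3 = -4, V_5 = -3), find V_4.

-9

The joint intervention fixes V_3 = -4, V_5 = -3, removing each variable's own equation.
V_4 = min(V_3, V_1) - 5  [with V_3=-4, V_1=-1]  = -9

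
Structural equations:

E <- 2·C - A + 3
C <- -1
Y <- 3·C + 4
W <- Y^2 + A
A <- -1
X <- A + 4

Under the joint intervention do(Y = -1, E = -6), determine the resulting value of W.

The joint intervention fixes Y = -1, E = -6, removing each variable's own equation.
W = Y^2 + A  [with Y=-1, A=-1]  = 0

0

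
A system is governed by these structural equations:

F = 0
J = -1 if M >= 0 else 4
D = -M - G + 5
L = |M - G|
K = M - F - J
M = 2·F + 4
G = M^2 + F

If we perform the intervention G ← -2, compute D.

3

do(G=-2) replaces the equation G = M^2 + F with the constant G = -2.
M = 2·F + 4  [with F=0]  = 4
D = -M - G + 5  [with M=4, G=-2]  = 3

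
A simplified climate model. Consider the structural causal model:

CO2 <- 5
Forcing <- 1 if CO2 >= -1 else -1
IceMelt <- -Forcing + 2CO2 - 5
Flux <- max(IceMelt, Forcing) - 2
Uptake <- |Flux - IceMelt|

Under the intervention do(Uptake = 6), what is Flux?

2

The intervention breaks the incoming arrows to Uptake: Uptake <- |Flux - IceMelt| no longer applies, and Uptake = 6.
Since Flux is not a descendant of the intervened variable, it is unaffected.
Forcing = 1 if CO2 >= -1 else -1  [with CO2=5]  = 1
IceMelt = -Forcing + 2CO2 - 5  [with Forcing=1, CO2=5]  = 4
Flux = max(IceMelt, Forcing) - 2  [with IceMelt=4, Forcing=1]  = 2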